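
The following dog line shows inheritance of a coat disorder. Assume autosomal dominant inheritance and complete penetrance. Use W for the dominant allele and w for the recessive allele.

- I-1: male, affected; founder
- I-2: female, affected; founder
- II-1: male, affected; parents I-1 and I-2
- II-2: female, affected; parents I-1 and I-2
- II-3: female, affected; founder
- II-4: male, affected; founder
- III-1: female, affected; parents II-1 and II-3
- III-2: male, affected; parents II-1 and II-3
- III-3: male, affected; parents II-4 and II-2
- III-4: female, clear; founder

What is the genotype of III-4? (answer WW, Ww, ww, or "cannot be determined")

III-4 is clear, so III-4 is ww.

ww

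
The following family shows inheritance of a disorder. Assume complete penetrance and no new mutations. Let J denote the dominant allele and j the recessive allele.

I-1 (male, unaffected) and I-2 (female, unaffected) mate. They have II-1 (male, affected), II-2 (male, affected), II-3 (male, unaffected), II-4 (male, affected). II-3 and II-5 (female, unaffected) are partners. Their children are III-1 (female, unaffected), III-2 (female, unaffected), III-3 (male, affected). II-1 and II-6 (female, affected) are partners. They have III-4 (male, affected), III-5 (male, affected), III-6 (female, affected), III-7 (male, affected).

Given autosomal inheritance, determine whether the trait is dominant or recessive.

recessive

I-1 and I-2 are both unaffected yet have an affected child II-1. Under dominance, an affected child requires at least one affected parent, so the trait cannot be dominant.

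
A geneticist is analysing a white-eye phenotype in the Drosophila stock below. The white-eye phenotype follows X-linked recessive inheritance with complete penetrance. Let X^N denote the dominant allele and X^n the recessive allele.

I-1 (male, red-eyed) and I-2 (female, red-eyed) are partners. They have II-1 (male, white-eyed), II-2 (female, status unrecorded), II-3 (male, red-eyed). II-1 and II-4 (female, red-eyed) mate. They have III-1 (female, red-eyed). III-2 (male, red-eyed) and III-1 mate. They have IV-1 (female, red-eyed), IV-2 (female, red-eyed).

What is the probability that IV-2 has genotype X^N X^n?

III-2 is red-eyed, so III-2 is X^N Y.
III-1 is red-eyed so carries N and received n from II-1 (X^n Y), so III-1 is X^N X^n.
Their cross gives offspring ratios 1/2 X^N X^N : 1/2 X^N X^n. Conditioning on IV-2 being red-eyed, P(X^N X^n) = 1/2 / 1 = 1/2.

1/2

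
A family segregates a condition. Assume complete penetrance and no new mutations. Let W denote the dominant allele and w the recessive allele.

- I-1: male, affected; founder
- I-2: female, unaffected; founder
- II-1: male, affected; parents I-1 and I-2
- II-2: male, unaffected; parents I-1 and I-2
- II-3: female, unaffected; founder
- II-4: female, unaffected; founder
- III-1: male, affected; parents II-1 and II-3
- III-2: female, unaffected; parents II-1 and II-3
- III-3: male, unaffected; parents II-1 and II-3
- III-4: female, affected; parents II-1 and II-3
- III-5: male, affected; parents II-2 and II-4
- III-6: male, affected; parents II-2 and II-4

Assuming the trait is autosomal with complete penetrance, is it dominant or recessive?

recessive

II-2 and II-4 are both unaffected yet have an affected child III-5. Under dominance, an affected child requires at least one affected parent, so the trait cannot be dominant.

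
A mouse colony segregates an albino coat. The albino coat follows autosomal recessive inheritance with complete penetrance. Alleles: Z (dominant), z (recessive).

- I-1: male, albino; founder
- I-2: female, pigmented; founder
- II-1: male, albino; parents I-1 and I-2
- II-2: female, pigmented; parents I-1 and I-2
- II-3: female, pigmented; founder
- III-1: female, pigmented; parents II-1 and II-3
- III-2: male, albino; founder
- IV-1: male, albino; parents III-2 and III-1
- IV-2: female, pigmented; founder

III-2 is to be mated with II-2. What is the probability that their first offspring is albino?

1/2

III-2 is albino, so III-2 is zz.
II-2 is pigmented so carries Z and received z from I-1 (zz), so II-2 is Zz.
The cross gives 1/2 Zz : 1/2 zz, so P(offspring is albino) = 1/2.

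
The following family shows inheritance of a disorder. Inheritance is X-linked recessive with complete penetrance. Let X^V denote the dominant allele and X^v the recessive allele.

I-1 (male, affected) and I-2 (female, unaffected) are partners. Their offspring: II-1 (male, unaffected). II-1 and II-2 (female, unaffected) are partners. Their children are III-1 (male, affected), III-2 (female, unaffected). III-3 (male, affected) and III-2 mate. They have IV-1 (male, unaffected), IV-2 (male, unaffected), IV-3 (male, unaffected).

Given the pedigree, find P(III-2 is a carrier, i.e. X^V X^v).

II-1 is unaffected, so II-1 is X^V Y.
II-2 is unaffected so carries V and passed v to III-1 (X^v Y), so II-2 is X^V X^v.
Their cross gives offspring ratios 1/2 X^V X^V : 1/2 X^V X^v. Conditioning on III-2 being unaffected, P(X^V X^v) = 1/2 / 1 = 1/2 before taking III-2's own offspring into account.
III-3 is affected, so III-3 is X^v Y.
Now use III-2's offspring. Probability of each recorded status — unaffected son IV-1: 1/2 if III-2 is X^V X^v, 1 if X^V X^V; unaffected son IV-2: 1/2 if III-2 is X^V X^v, 1 if X^V X^V; unaffected son IV-3: 1/2 if III-2 is X^V X^v, 1 if X^V X^V.
Bayes: P(X^V X^v) = 1/2·1/8 / (1/2·1/8 + 1/2·1) = 1/9.

1/9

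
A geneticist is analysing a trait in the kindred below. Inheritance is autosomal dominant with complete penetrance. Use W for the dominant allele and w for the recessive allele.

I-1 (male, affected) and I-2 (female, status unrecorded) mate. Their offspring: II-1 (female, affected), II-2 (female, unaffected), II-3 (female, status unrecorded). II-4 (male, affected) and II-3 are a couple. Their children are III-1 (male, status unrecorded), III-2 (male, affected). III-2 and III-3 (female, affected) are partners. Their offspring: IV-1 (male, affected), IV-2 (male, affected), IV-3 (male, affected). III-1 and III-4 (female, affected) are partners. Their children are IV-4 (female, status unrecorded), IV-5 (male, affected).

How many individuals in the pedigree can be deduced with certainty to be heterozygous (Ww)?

1

Obligate heterozygotes: I-1 is affected so carries W and passed w to II-2 (ww), so I-1 is Ww.
Every other individual is either homozygous by phenotype or has at least one consistent homozygous assignment, so the count is 1.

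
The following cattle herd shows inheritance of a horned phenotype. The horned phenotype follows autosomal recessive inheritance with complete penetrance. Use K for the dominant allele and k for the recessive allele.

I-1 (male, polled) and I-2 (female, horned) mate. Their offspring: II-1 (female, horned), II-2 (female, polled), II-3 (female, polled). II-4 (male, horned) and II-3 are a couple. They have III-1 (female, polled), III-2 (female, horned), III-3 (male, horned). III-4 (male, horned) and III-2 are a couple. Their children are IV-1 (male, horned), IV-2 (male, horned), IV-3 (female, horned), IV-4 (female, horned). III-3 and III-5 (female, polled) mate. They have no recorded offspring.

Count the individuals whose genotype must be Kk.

4

Obligate heterozygotes: I-1 is polled so carries K and passed k to II-1 (kk), so I-1 is Kk; II-2 is polled so carries K and received k from I-2 (kk), so II-2 is Kk; II-3 is polled so carries K and received k from I-2 (kk), so II-3 is Kk; III-1 is polled so carries K and received k from II-4 (kk), so III-1 is Kk.
Every other individual is either homozygous by phenotype or has at least one consistent homozygous assignment, so the count is 4.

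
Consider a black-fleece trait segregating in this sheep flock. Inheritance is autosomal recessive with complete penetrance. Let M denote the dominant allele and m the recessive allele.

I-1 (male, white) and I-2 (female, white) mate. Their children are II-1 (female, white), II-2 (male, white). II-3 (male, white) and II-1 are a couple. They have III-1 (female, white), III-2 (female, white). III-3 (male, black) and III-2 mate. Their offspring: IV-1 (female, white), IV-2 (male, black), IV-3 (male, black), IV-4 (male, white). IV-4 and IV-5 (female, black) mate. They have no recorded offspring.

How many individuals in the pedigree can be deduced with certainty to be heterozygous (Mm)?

3

Obligate heterozygotes: III-2 is white so carries M and passed m to IV-2 (mm), so III-2 is Mm; IV-1 is white so carries M and received m from III-3 (mm), so IV-1 is Mm; IV-4 is white so carries M and received m from III-3 (mm), so IV-4 is Mm.
Every other individual is either homozygous by phenotype or has at least one consistent homozygous assignment, so the count is 3.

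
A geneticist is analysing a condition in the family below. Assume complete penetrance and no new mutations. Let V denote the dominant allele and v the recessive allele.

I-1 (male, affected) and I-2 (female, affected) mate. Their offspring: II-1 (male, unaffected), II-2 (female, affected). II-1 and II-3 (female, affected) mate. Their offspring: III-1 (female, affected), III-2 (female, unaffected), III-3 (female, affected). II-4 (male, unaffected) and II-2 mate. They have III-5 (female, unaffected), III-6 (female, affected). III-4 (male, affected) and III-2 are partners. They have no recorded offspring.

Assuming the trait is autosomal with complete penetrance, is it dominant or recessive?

dominant

I-1 and I-2 are both affected yet have an unaffected child II-1. Under a recessive model two affected parents are homozygous and every child would be affected, so the trait cannot be recessive.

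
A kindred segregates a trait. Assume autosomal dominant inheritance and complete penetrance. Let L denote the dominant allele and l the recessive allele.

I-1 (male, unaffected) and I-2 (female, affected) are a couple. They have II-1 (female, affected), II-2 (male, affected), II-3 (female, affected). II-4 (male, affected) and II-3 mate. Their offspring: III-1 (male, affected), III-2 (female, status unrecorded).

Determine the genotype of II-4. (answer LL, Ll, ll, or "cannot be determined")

cannot be determined

II-4's phenotype allows LL or Ll, and no parent or child forces a single allele at both positions; consistent genotype assignments exist with II-4 as LL or Ll.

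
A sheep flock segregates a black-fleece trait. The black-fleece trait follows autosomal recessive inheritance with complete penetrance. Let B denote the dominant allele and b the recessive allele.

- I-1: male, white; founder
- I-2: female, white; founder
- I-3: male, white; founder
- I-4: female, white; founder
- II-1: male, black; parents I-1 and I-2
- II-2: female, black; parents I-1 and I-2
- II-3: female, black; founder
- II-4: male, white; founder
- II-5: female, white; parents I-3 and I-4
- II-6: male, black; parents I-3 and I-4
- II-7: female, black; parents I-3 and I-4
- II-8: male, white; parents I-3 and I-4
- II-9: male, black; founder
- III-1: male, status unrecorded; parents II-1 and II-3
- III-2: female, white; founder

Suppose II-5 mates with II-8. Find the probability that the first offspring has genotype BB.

4/9

I-3 is white so carries B and passed b to II-6 (bb), so I-3 is Bb.
I-4 is white so carries B and passed b to II-6 (bb), so I-4 is Bb.
II-5 is a white offspring of I-3 (Bb) × I-4 (Bb), whose cross gives 1/4 BB : 1/2 Bb : 1/4 bb; conditioning on being white, II-5 is BB with probability 1/3, Bb with probability 2/3.
II-8 is a white offspring of I-3 (Bb) × I-4 (Bb), whose cross gives 1/4 BB : 1/2 Bb : 1/4 bb; conditioning on being white, II-8 is BB with probability 1/3, Bb with probability 2/3.
Summing over parental genotype combinations, P(offspring has genotype BB) = 1/9·1 + 2/9·1/2 + 2/9·1/2 + 4/9·1/4 = 4/9.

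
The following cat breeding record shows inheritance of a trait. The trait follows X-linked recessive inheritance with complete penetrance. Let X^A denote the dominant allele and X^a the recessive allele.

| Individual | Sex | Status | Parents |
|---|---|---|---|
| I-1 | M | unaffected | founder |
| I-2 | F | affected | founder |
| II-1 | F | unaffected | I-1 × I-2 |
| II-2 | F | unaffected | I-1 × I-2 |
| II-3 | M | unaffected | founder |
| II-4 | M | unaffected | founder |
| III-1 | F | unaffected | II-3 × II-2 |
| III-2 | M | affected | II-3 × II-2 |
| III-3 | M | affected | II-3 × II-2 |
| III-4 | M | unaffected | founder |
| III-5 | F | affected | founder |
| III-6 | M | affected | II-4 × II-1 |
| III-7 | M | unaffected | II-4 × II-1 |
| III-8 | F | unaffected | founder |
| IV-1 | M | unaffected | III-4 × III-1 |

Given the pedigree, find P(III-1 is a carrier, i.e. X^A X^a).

1/3

II-3 is unaffected, so II-3 is X^A Y.
II-2 is unaffected so carries A and received a from I-2 (X^a X^a), so II-2 is X^A X^a.
Their cross gives offspring ratios 1/2 X^A X^A : 1/2 X^A X^a. Conditioning on III-1 being unaffected, P(X^A X^a) = 1/2 / 1 = 1/2 before taking III-1's own offspring into account.
III-4 is unaffected, so III-4 is X^A Y.
Now use III-1's offspring. Probability of each recorded status — unaffected son IV-1: 1/2 if III-1 is X^A X^a, 1 if X^A X^A.
Bayes: P(X^A X^a) = 1/2·1/2 / (1/2·1/2 + 1/2·1) = 1/3.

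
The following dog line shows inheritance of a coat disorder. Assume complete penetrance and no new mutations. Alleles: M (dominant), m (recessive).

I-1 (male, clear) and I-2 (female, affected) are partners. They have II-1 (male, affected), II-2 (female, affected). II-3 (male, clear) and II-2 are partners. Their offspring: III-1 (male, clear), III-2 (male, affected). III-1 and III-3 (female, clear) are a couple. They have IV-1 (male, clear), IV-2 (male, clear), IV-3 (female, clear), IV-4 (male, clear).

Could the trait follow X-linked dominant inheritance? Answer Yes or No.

Yes

A consistent assignment under X-linked dominant exists: I-1 X^m Y, I-2 X^M X^M, II-1 X^M Y, II-2 X^M X^m, II-3 X^m Y, III-1 X^m Y, III-2 X^M Y, III-3 X^m X^m, IV-1 X^m Y, IV-2 X^m Y, IV-3 X^m X^m, IV-4 X^m Y.
In this assignment every recorded phenotype matches its genotype and every non-founder's genotype is obtainable from its parents' genotypes, so the pedigree is consistent.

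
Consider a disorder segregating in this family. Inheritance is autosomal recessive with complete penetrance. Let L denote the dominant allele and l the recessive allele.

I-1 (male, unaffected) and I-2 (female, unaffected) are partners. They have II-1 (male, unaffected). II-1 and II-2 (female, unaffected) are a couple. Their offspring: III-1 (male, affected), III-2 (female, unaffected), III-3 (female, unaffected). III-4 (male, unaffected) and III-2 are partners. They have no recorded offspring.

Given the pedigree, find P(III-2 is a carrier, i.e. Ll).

II-1 is unaffected so carries L and passed l to III-1 (ll), so II-1 is Ll.
II-2 is unaffected so carries L and passed l to III-1 (ll), so II-2 is Ll.
Their cross gives offspring ratios 1/4 LL : 1/2 Ll : 1/4 ll. Conditioning on III-2 being unaffected, P(Ll) = 1/2 / 3/4 = 2/3.

2/3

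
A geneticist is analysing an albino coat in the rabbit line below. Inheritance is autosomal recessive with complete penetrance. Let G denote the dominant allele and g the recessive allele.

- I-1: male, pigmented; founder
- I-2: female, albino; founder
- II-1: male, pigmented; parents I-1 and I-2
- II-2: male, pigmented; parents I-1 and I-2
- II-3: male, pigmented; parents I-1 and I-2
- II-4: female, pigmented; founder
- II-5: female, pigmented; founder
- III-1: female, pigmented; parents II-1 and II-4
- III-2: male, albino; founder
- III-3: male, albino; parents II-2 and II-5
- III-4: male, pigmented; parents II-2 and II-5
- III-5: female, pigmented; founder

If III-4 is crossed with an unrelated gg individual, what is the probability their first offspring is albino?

1/3

II-2 is pigmented so carries G and received g from I-2 (gg), so II-2 is Gg.
II-5 is pigmented so carries G and passed g to III-3 (gg), so II-5 is Gg.
III-4 is a pigmented offspring of II-2 (Gg) × II-5 (Gg), whose cross gives 1/4 GG : 1/2 Gg : 1/4 gg; conditioning on being pigmented, III-4 is GG with probability 1/3, Gg with probability 2/3.
Summing over parental genotype combinations, P(offspring is albino) = 2/3·1/2 = 1/3.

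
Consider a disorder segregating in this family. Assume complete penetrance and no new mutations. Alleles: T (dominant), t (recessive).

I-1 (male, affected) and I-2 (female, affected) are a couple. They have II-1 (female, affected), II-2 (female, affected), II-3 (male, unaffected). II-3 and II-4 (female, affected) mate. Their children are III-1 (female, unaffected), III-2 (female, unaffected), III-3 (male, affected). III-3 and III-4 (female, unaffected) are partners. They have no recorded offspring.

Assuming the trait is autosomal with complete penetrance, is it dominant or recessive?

I-1 and I-2 are both affected yet have an unaffected child II-3. Under a recessive model two affected parents are homozygous and every child would be affected, so the trait cannot be recessive.

dominant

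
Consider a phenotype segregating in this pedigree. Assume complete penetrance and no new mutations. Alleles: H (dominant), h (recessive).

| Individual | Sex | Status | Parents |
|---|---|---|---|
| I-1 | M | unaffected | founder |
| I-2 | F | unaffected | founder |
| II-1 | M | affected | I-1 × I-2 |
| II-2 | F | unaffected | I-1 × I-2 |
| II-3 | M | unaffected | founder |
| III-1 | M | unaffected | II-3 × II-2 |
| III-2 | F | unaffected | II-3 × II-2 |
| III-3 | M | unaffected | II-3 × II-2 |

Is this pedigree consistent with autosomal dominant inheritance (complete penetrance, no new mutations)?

No

Under autosomal dominant, II-1 (affected, male) cannot arise from I-1 (unaffected) × I-2 (unaffected).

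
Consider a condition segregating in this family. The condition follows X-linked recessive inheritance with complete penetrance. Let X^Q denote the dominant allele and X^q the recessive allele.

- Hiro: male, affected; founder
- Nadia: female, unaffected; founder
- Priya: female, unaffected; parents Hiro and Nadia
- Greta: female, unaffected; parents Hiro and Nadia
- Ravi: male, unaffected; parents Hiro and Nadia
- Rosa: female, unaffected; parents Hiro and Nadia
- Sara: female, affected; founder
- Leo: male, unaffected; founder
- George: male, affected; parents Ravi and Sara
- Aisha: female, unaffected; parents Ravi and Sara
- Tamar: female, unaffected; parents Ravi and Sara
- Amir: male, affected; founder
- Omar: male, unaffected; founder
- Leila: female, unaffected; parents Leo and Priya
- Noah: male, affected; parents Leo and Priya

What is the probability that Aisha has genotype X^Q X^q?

Aisha is unaffected so carries Q and received q from Sara (X^q X^q), so Aisha is X^Q X^q, giving P(X^Q X^q) = 1.

1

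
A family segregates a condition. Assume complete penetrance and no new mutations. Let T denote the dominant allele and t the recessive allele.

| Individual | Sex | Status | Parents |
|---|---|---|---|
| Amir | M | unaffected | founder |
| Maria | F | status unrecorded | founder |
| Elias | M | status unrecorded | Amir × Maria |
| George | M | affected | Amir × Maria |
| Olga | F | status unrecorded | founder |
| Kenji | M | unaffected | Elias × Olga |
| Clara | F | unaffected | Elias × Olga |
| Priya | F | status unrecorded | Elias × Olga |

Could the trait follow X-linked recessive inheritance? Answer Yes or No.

Yes

A consistent assignment under X-linked recessive exists: Amir X^T Y, Maria X^T X^t, Elias X^T Y, George X^t Y, Olga X^T X^T, Kenji X^T Y, Clara X^T X^T, Priya X^T X^T.
In this assignment every recorded phenotype matches its genotype and every non-founder's genotype is obtainable from its parents' genotypes, so the pedigree is consistent.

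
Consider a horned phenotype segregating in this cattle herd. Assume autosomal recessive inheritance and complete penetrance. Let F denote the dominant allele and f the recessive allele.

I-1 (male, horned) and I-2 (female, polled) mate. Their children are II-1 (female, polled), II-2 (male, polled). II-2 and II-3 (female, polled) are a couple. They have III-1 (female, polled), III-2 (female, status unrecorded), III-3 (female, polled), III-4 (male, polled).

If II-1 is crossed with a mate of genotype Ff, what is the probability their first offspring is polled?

II-1 is polled so carries F and received f from I-1 (ff), so II-1 is Ff.
The cross gives 1/4 FF : 1/2 Ff : 1/4 ff, so P(offspring is polled) = 3/4.

3/4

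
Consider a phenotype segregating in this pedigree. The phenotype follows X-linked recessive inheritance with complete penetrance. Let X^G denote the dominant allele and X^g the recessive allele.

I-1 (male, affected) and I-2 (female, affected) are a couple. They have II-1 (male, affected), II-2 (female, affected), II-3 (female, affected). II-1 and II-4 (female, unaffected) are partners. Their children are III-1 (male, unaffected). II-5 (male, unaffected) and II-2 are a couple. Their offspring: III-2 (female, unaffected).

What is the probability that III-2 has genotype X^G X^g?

1

III-2 is unaffected so carries G and received g from II-2 (X^g X^g), so III-2 is X^G X^g, giving P(X^G X^g) = 1.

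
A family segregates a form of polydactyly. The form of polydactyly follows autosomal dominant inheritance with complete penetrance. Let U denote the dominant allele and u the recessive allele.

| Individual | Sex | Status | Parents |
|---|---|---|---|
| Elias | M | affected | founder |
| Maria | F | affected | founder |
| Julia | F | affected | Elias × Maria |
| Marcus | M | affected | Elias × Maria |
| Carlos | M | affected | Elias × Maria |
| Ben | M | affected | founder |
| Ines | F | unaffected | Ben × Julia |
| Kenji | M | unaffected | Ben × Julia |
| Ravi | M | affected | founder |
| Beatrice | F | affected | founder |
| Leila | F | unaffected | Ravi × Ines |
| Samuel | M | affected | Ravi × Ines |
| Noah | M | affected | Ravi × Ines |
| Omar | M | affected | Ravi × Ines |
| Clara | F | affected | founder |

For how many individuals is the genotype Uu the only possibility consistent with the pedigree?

Obligate heterozygotes: Julia is affected so carries U and passed u to Ines (uu), so Julia is Uu; Ben is affected so carries U and passed u to Ines (uu), so Ben is Uu; Ravi is affected so carries U and passed u to Leila (uu), so Ravi is Uu; Samuel is affected so carries U and received u from Ines (uu), so Samuel is Uu; Noah is affected so carries U and received u from Ines (uu), so Noah is Uu; Omar is affected so carries U and received u from Ines (uu), so Omar is Uu.
Every other individual is either homozygous by phenotype or has at least one consistent homozygous assignment, so the count is 6.

6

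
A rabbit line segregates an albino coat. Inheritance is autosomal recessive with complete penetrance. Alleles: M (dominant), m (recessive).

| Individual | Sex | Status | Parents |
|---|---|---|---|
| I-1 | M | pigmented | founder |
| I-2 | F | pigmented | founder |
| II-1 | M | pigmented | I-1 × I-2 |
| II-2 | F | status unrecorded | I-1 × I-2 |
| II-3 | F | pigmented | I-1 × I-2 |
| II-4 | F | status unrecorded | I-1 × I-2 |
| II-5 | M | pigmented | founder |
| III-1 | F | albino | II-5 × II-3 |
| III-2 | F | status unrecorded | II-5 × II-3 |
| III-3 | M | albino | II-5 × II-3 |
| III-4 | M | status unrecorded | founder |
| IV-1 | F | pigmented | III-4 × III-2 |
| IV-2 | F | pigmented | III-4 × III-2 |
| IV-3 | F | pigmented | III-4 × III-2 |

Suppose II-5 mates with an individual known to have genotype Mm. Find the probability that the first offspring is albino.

II-5 is pigmented so carries M and passed m to III-1 (mm), so II-5 is Mm.
The cross gives 1/4 MM : 1/2 Mm : 1/4 mm, so P(offspring is albino) = 1/4.

1/4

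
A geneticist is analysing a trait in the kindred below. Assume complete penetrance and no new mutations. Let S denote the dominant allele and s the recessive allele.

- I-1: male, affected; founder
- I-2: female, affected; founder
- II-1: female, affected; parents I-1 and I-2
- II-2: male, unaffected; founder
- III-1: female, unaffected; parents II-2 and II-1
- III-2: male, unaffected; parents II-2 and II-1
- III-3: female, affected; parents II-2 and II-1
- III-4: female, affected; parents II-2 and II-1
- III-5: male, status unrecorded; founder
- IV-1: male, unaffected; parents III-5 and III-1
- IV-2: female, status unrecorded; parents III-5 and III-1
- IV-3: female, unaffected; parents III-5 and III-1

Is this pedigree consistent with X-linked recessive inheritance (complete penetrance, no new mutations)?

No

Under X-linked recessive, III-2 (unaffected, male) cannot arise from II-2 (unaffected) × II-1 (affected).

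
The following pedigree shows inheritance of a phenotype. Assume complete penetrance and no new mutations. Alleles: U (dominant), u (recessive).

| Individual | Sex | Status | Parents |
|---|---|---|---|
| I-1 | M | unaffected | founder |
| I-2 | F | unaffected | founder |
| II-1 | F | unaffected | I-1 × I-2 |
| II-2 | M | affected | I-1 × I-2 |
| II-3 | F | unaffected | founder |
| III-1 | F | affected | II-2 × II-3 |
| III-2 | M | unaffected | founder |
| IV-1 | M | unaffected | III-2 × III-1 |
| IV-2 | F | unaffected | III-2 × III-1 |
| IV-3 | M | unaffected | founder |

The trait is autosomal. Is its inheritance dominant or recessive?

recessive

I-1 and I-2 are both unaffected yet have an affected child II-2. Under dominance, an affected child requires at least one affected parent, so the trait cannot be dominant.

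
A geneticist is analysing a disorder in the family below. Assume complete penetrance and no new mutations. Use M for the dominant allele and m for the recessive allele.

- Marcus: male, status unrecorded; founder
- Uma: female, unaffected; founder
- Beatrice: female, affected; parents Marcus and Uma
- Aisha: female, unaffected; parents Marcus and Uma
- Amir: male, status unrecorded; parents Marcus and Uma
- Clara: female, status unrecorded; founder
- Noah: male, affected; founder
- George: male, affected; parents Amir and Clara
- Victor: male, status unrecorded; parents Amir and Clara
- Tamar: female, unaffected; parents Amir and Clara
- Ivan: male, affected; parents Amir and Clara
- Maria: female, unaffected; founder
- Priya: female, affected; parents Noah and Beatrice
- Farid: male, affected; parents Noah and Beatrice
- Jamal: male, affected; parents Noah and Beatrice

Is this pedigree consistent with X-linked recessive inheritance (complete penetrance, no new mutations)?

Yes

A consistent assignment under X-linked recessive exists: Marcus X^m Y, Uma X^M X^m, Beatrice X^m X^m, Aisha X^M X^m, Amir X^M Y, Clara X^M X^m, Noah X^m Y, George X^m Y, Victor X^M Y, Tamar X^M X^M, Ivan X^m Y, Maria X^M X^M, Priya X^m X^m, Farid X^m Y, Jamal X^m Y.
In this assignment every recorded phenotype matches its genotype and every non-founder's genotype is obtainable from its parents' genotypes, so the pedigree is consistent.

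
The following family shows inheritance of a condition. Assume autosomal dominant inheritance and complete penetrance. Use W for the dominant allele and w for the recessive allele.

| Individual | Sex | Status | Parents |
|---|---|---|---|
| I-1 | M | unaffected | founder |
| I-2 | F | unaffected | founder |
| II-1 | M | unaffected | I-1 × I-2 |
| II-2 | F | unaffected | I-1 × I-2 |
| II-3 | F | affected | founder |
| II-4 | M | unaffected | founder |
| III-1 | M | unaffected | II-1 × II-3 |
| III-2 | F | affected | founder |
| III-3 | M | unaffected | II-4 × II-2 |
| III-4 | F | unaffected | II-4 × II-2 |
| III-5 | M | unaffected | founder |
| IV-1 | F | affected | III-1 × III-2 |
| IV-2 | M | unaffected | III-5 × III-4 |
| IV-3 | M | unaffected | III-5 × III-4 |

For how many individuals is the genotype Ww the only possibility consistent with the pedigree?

2

Obligate heterozygotes: II-3 is affected so carries W and passed w to III-1 (ww), so II-3 is Ww; IV-1 is affected so carries W and received w from III-1 (ww), so IV-1 is Ww.
Every other individual is either homozygous by phenotype or has at least one consistent homozygous assignment, so the count is 2.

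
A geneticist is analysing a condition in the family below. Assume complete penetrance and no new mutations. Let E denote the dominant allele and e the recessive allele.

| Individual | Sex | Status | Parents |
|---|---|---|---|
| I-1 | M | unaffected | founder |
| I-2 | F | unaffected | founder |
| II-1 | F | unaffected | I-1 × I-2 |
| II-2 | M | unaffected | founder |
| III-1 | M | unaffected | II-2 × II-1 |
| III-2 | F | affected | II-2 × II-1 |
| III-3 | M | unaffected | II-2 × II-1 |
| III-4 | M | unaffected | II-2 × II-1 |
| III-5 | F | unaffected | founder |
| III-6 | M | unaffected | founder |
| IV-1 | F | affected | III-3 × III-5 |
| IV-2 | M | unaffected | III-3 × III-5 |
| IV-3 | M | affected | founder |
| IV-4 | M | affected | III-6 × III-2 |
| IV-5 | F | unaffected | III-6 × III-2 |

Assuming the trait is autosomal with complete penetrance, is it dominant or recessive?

recessive

II-2 and II-1 are both unaffected yet have an affected child III-2. Under dominance, an affected child requires at least one affected parent, so the trait cannot be dominant.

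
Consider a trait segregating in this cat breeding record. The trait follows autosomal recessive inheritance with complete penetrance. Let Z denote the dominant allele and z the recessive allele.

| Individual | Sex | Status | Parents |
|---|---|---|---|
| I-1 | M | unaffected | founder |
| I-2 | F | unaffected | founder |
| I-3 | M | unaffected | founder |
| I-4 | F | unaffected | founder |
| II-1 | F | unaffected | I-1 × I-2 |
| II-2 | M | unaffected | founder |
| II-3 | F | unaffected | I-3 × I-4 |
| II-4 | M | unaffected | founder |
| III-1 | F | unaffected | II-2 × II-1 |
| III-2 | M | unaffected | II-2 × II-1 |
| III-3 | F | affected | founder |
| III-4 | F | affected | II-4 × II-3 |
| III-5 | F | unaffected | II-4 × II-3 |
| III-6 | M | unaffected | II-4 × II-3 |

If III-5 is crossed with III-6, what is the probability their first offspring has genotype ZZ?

II-4 is unaffected so carries Z and passed z to III-4 (zz), so II-4 is Zz.
II-3 is unaffected so carries Z and passed z to III-4 (zz), so II-3 is Zz.
III-5 is an unaffected offspring of II-4 (Zz) × II-3 (Zz), whose cross gives 1/4 ZZ : 1/2 Zz : 1/4 zz; conditioning on being unaffected, III-5 is ZZ with probability 1/3, Zz with probability 2/3.
III-6 is an unaffected offspring of II-4 (Zz) × II-3 (Zz), whose cross gives 1/4 ZZ : 1/2 Zz : 1/4 zz; conditioning on being unaffected, III-6 is ZZ with probability 1/3, Zz with probability 2/3.
Summing over parental genotype combinations, P(offspring has genotype ZZ) = 1/9·1 + 2/9·1/2 + 2/9·1/2 + 4/9·1/4 = 4/9.

4/9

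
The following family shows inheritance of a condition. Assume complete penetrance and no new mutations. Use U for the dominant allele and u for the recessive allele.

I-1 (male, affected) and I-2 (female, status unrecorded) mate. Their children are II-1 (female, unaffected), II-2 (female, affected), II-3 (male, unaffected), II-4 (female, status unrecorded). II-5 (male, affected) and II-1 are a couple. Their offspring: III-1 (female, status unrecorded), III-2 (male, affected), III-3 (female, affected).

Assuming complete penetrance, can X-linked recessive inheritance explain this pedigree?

Yes

A consistent assignment under X-linked recessive exists: I-1 X^u Y, I-2 X^U X^u, II-1 X^U X^u, II-2 X^u X^u, II-3 X^U Y, II-4 X^U X^u, II-5 X^u Y, III-1 X^U X^u, III-2 X^u Y, III-3 X^u X^u.
In this assignment every recorded phenotype matches its genotype and every non-founder's genotype is obtainable from its parents' genotypes, so the pedigree is consistent.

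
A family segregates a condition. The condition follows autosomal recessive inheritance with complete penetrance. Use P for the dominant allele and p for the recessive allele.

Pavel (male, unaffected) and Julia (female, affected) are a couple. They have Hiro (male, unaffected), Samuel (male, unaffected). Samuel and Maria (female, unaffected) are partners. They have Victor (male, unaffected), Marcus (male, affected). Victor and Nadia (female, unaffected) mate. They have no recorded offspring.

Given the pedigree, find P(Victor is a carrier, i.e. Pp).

2/3

Samuel is unaffected so carries P and received p from Julia (pp), so Samuel is Pp.
Maria is unaffected so carries P and passed p to Marcus (pp), so Maria is Pp.
Their cross gives offspring ratios 1/4 PP : 1/2 Pp : 1/4 pp. Conditioning on Victor being unaffected, P(Pp) = 1/2 / 3/4 = 2/3.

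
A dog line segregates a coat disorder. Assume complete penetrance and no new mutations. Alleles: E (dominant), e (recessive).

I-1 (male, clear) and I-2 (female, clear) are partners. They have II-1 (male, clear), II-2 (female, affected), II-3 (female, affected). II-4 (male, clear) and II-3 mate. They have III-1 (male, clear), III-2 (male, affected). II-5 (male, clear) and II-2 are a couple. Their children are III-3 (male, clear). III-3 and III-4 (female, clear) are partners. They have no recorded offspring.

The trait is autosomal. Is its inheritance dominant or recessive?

I-1 and I-2 are both clear yet have an affected child II-2. Under dominance, an affected child requires at least one affected parent, so the trait cannot be dominant.

recessive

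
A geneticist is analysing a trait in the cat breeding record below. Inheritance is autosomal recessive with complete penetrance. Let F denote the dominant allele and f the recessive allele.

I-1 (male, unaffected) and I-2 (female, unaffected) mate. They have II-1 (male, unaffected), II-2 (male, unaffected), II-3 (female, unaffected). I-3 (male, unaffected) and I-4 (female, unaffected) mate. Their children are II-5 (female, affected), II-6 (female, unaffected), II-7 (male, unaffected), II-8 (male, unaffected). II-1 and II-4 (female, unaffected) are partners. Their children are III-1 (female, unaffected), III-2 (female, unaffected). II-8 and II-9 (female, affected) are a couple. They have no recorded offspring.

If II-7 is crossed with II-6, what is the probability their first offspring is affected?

I-3 is unaffected so carries F and passed f to II-5 (ff), so I-3 is Ff.
I-4 is unaffected so carries F and passed f to II-5 (ff), so I-4 is Ff.
II-7 is an unaffected offspring of I-3 (Ff) × I-4 (Ff), whose cross gives 1/4 FF : 1/2 Ff : 1/4 ff; conditioning on being unaffected, II-7 is FF with probability 1/3, Ff with probability 2/3.
II-6 is an unaffected offspring of I-3 (Ff) × I-4 (Ff), whose cross gives 1/4 FF : 1/2 Ff : 1/4 ff; conditioning on being unaffected, II-6 is FF with probability 1/3, Ff with probability 2/3.
Summing over parental genotype combinations, P(offspring is affected) = 4/9·1/4 = 1/9.

1/9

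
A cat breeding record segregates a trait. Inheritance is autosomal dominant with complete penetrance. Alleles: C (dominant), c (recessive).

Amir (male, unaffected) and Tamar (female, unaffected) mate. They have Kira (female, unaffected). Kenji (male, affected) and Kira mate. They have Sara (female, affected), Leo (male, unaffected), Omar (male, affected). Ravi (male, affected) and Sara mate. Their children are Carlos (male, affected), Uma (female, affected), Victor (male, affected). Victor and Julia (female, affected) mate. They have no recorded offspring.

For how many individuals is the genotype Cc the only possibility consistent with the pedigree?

Obligate heterozygotes: Kenji is affected so carries C and passed c to Leo (cc), so Kenji is Cc; Sara is affected so carries C and received c from Kira (cc), so Sara is Cc; Omar is affected so carries C and received c from Kira (cc), so Omar is Cc.
Every other individual is either homozygous by phenotype or has at least one consistent homozygous assignment, so the count is 3.

3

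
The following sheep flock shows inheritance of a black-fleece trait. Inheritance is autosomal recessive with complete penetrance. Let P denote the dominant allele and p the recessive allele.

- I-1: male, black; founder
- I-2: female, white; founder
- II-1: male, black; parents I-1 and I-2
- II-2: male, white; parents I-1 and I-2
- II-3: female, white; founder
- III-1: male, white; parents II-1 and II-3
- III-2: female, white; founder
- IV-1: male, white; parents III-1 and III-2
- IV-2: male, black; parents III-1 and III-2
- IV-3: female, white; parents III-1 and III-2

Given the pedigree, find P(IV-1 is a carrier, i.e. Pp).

2/3

III-1 is white so carries P and received p from II-1 (pp), so III-1 is Pp.
III-2 is white so carries P and passed p to IV-2 (pp), so III-2 is Pp.
Their cross gives offspring ratios 1/4 PP : 1/2 Pp : 1/4 pp. Conditioning on IV-1 being white, P(Pp) = 1/2 / 3/4 = 2/3.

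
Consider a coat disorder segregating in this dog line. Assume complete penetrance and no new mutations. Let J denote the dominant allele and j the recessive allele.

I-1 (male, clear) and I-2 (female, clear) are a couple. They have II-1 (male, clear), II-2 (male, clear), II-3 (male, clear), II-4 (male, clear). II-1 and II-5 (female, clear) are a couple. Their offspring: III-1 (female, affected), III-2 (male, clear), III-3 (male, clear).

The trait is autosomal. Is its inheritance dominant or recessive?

recessive

II-1 and II-5 are both clear yet have an affected child III-1. Under dominance, an affected child requires at least one affected parent, so the trait cannot be dominant.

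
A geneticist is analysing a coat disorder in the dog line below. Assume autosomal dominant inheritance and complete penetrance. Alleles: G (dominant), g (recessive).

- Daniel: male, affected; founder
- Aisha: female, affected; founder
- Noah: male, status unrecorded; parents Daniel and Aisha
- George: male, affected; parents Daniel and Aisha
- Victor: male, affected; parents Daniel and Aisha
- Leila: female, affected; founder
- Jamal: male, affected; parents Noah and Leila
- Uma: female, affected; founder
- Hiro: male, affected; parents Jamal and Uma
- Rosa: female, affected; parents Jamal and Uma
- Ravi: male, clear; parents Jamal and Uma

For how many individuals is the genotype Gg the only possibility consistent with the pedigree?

Obligate heterozygotes: Jamal is affected so carries G and passed g to Ravi (gg), so Jamal is Gg; Uma is affected so carries G and passed g to Ravi (gg), so Uma is Gg.
Every other individual is either homozygous by phenotype or has at least one consistent homozygous assignment, so the count is 2.

2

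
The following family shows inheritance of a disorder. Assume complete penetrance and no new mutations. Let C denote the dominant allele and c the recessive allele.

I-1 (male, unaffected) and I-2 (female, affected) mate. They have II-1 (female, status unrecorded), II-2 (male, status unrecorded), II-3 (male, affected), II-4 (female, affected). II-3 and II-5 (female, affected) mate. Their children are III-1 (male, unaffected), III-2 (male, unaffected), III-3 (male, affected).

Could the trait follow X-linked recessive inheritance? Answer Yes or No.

No

Under X-linked recessive, II-4 (affected, female) cannot arise from I-1 (unaffected) × I-2 (affected).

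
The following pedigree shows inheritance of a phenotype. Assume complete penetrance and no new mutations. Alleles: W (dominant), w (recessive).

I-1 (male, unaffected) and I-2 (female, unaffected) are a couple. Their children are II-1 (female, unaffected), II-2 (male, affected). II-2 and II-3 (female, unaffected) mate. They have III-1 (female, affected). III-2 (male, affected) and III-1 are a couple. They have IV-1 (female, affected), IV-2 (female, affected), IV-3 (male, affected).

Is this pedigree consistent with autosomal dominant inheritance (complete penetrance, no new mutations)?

No

Under autosomal dominant, II-2 (affected, male) cannot arise from I-1 (unaffected) × I-2 (unaffected).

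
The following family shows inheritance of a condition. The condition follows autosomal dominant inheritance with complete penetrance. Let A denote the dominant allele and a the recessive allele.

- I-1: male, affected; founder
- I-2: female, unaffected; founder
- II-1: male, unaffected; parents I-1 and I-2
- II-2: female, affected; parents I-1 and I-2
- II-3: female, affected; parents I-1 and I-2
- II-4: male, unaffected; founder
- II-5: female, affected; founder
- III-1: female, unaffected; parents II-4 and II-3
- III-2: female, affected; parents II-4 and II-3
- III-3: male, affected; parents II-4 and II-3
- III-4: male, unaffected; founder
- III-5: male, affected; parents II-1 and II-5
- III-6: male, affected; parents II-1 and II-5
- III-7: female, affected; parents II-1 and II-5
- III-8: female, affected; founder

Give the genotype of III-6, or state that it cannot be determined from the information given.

From phenotype alone, III-6 is AA or Aa.
III-6 is affected so carries A and received a from II-1 (aa), so III-6 is Aa.

Aa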